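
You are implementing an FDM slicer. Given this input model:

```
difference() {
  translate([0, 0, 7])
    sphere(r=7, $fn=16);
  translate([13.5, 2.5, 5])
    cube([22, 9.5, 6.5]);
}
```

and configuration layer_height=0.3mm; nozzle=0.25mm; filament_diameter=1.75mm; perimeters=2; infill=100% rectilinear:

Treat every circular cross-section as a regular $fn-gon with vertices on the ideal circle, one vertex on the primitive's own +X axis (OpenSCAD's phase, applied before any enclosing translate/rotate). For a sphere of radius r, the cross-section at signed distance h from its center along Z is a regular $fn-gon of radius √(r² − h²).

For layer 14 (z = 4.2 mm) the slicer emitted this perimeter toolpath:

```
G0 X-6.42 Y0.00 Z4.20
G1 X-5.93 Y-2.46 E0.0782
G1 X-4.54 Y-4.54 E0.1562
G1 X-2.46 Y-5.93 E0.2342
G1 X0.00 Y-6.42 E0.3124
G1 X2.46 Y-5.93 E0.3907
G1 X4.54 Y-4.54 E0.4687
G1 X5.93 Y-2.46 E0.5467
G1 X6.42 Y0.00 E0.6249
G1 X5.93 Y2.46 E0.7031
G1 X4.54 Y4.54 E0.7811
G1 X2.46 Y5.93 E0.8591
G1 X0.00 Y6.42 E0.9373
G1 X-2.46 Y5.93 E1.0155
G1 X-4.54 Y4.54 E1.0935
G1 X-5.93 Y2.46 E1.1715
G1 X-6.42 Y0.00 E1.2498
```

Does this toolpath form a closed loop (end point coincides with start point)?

Start point (G0): (-6.42, 0.00). End point (last G1): the path returns to the start — closed.

yes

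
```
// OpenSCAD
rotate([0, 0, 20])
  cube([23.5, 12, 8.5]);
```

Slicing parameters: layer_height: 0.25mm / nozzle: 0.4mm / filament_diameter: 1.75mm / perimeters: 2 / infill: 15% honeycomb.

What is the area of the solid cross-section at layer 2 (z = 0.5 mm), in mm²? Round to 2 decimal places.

282.00 mm²

At z = 0.5 mm: the cube (footprint 23.5×12) is included at this height (area 282.00 mm²); (rotated 20° about Z; rotation is an isometry so areas/perimeters/island counts are preserved). Overall, the cross-section is a single solid region. Net area = 282.00 mm².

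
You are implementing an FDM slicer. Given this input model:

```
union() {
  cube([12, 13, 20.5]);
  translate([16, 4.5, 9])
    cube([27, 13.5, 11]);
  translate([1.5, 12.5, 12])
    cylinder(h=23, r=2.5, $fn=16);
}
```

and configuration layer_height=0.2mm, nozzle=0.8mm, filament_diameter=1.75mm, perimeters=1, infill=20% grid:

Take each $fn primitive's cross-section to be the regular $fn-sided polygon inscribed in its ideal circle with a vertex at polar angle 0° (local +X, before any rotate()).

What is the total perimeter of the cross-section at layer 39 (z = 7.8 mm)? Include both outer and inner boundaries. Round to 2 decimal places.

At z = 7.8 mm: the cube is present — its section is the full 12×13 rectangle (perimeter 50.00 mm); the cube at (16, 4.5) is not intersected at this z (z outside [9, 20]); the cylinder at (1.5, 12.5) is not intersected at this z (z outside [12, 35]); Taking the union: only the 12×13 cube is present, so the union is just that shape — boundary = 50.00 mm. Overall, the cross-section is a single solid region. Total boundary length (outer) = 50.00 mm.

50.00 mm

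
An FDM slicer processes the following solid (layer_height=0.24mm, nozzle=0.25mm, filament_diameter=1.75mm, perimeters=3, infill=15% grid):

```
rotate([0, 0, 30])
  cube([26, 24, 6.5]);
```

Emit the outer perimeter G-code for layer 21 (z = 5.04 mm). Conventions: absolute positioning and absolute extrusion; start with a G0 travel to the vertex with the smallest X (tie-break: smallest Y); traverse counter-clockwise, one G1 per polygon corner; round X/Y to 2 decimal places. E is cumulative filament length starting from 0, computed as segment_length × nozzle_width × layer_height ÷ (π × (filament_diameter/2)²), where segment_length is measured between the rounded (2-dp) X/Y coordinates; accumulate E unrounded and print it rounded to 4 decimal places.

At z = 5.04 mm: the cube (footprint 26×24) is included at this height; (whole slice rotated 30° about Z — lengths, areas and connectivity unchanged). The outline is a single polygon with 4 vertices. Extrusion per mm of travel: 0.25 × 0.24 / (π × 0.875²) = 0.024945. Accumulating E over each segment gives final E = 2.4945.

G0 X-12.00 Y20.78 Z5.04
G1 X0.00 Y0.00 E0.5986
G1 X22.52 Y13.00 E1.2472
G1 X10.52 Y33.78 E1.8458
G1 X-12.00 Y20.78 E2.4945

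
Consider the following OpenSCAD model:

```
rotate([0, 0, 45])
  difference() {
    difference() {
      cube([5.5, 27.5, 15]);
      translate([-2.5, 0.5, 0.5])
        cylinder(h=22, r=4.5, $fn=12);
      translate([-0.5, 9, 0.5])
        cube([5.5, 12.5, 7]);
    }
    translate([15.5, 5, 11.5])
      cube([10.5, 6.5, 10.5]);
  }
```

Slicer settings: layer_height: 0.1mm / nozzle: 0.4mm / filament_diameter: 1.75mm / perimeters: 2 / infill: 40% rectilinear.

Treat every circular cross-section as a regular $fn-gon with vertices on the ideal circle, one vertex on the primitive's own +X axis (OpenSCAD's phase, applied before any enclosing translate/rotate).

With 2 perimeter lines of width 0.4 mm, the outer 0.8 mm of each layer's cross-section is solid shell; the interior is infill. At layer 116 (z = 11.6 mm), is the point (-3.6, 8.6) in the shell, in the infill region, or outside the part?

infill

At z = 11.6 mm: the cube (footprint 5.5×27.5) is included at this height; the r=4.5 cylinder at (-2.5, 0.5) gives a regular 12-gon of circumradius 4.5 (constant along its height); the cube at (-0.5, 9) does not reach this height (z outside [0.5, 7.5]); After the difference (first − rest): starting from the 5.5×27.5 cube, the r=4.5 cylinder at (-2.5, 0.5) partially overlaps it — only the 5.76 mm² overlap (of its 60.75 mm²) is removed, clipping the outline — 1 connected region; the cube at (15.5, 5) (footprint 10.5×6.5) is included at this height; Taking the first minus the rest: starting from the result so far, the 10.5×6.5 cube at (15.5, 5) misses the remaining region (no effect) — 1 connected region; (rotated 45° about Z; rotation is an isometry so areas/perimeters/island counts are preserved). Overall, the cross-section is a single solid region. Undo the 45° rotation: the query point maps to (3.536, 8.627) in the un-rotated model frame. The nearest boundary edge runs (5.50, 27.50)→(5.50, 0.00); distance from the point to it = 1.96 mm. The point is inside the cross-section and 1.96 mm from the nearest boundary — more than the 0.8 mm shell width (2 × 0.4), so it's in the infill interior.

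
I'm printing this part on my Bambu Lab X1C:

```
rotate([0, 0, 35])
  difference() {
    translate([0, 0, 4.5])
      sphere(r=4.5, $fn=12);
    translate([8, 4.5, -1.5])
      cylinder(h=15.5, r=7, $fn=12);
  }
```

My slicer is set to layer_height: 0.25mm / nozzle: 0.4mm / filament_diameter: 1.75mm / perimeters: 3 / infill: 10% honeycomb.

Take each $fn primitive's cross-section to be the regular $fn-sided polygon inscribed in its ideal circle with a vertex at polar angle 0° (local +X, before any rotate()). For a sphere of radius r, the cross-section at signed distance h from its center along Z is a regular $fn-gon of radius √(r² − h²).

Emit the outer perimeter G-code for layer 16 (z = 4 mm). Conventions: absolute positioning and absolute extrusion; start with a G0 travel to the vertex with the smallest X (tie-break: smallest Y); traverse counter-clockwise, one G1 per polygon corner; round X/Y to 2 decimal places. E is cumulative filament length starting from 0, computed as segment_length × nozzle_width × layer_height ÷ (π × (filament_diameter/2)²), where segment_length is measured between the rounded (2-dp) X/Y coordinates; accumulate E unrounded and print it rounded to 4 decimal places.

G0 X-4.46 Y-0.39 Z4.00
G1 X-3.66 Y-2.57 E0.0965
G1 X-1.89 Y-4.05 E0.1925
G1 X0.39 Y-4.46 E0.2888
G1 X2.57 Y-3.66 E0.3853
G1 X4.05 Y-1.89 E0.4812
G1 X4.46 Y0.39 E0.5776
G1 X4.09 Y1.39 E0.6219
G1 X1.01 Y1.93 E0.7519
G1 X-1.51 Y4.05 E0.8888
G1 X-2.57 Y3.66 E0.9358
G1 X-4.05 Y1.89 E1.0317
G1 X-4.46 Y-0.39 E1.1280

At z = 4 mm: the r=4.5 sphere slices to a regular 12-gon of circumradius 4.472 (√(r²−h²) with h=0.5 from center); the r=7 cylinder at (8, 4.5) gives a regular 12-gon of circumradius 7 (constant along its height); Subtracting the remaining from the first: starting from the r=4.5 sphere, the r=7 cylinder at (8, 4.5) partially overlaps it — only the 8.52 mm² overlap (of its 147.00 mm²) is removed, clipping the outline — 1 connected region; (whole slice rotated 35° about Z — lengths, areas and connectivity unchanged). The outline is a single polygon with 12 vertices. Extrusion per mm of travel: 0.4 × 0.25 / (π × 0.875²) = 0.041575. Accumulating E over each segment gives final E = 1.1280.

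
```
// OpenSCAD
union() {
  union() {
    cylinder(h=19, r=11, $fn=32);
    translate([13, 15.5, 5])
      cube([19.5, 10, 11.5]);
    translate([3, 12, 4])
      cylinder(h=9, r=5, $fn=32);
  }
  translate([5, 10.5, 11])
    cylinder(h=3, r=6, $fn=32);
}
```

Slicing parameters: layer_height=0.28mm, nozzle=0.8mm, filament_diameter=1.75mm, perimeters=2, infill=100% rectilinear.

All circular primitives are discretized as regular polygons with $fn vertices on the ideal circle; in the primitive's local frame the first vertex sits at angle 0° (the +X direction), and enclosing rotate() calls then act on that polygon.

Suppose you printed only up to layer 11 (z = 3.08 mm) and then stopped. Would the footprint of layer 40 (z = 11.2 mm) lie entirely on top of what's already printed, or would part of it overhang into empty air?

Compare the two slices. At z = 3.08: the r=11 cylinder gives a regular 32-gon of circumradius 11 (constant along its height) (area = (32/2)·11.000²·sin(360°/32) = 377.69 mm²); the cube at (13, 15.5) is not intersected at this z (z outside [5, 16.5]); the cylinder at (3, 12) does not reach this height (z outside [4, 13]); Merging all regions: only the r=11 cylinder is present, so the union is just that shape — area = 377.69 mm²; the cylinder at (5, 10.5) is absent (z outside [11, 14]); Merging all regions: only the result so far is present, so the union is just that shape — area = 377.69 mm². At z = 11.2: the cylinder: section is a regular 32-gon, circumradius r=11 (area = (32/2)·11.000²·sin(360°/32) = 377.69 mm²); the cube at (13, 15.5) (footprint 19.5×10) is included at this height (area 195.00 mm²); the r=5 cylinder at (3, 12) contributes a regular 32-gon of circumradius 5 (area = (32/2)·5.000²·sin(360°/32) = 78.04 mm²); Merging all regions: the regions partially overlap — summed areas 650.73 mm² minus the doubly-counted overlap 22.15 mm² gives 628.58 mm² — area = 628.58 mm²; the cylinder at (5, 10.5): section is a regular 32-gon, circumradius r=6 (area = (32/2)·6.000²·sin(360°/32) = 112.37 mm²); Combining (union): the regions partially overlap — summed areas 740.95 mm² minus the doubly-counted overlap 86.80 mm² gives 654.15 mm² — area = 654.15 mm². Checking containment: at z = 11.2 the cross-section extends beyond the z = 3.08 cross-section by about 276.46 mm².

part overhangs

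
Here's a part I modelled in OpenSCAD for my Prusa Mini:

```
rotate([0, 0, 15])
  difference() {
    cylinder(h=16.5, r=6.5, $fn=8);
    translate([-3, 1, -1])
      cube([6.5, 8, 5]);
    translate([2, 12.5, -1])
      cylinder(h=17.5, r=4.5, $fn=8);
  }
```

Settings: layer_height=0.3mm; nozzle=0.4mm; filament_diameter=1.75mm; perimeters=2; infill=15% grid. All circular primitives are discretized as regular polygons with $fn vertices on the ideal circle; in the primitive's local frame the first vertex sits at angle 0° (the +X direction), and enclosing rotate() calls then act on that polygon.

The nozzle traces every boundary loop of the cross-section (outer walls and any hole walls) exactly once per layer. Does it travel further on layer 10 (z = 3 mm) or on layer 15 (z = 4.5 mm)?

layer 10 (z = 3 mm)

Layer 10 (z = 3): the r=6.5 cylinder contributes a regular 8-gon of circumradius 6.5 (perimeter = 2·8·6.500·sin(180°/8) = 39.80 mm); the cube at (-3, 1) (footprint 6.5×8) is included at this height (perimeter 29.00 mm); the r=4.5 cylinder at (2, 12.5) gives a regular 8-gon of circumradius 4.5 (constant along its height) (perimeter = 2·8·4.500·sin(180°/8) = 27.55 mm); Subtracting the remaining from the first: starting from the r=6.5 cylinder, the 6.5×8 cube at (-3, 1) partially overlaps it — only the 31.35 mm² overlap (of its 52.00 mm²) is removed, clipping the outline; the r=4.5 cylinder at (2, 12.5) misses the remaining region (no effect) — boundary = 47.57 mm; (rotated 15° about Z; rotation is an isometry so areas/perimeters/island counts are preserved). So its perimeter = 47.57 mm. Layer 15 (z = 4.5): the cylinder: section is a regular 8-gon, circumradius r=6.5 (perimeter = 2·8·6.500·sin(180°/8) = 39.80 mm); the cube at (-3, 1) does not reach this height (z outside [-1, 4]); the r=4.5 cylinder at (2, 12.5) contributes a regular 8-gon of circumradius 4.5 (perimeter = 2·8·4.500·sin(180°/8) = 27.55 mm); Subtracting the remaining from the first: starting from the r=6.5 cylinder, the r=4.5 cylinder at (2, 12.5) misses the remaining region (no effect) — boundary = 39.80 mm; (rotated 15° about Z; rotation is an isometry so areas/perimeters/island counts are preserved). So its perimeter = 39.80 mm. Layer 10 is larger (47.57 vs 39.80 mm).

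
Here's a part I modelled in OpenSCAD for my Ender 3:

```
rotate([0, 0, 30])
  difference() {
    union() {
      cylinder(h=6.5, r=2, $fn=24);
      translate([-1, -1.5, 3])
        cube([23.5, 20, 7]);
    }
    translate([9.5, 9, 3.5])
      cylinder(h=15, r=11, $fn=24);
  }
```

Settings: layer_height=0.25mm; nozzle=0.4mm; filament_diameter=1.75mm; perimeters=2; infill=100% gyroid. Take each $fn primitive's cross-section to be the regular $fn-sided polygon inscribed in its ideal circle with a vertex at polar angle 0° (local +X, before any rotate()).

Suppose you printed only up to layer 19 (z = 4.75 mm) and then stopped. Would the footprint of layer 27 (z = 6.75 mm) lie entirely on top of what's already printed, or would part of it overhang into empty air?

Compare the two slices. At z = 4.75: the cylinder: section is a regular 24-gon, circumradius r=2 (area = (24/2)·2.000²·sin(360°/24) = 12.42 mm²); the 23.5×20 cube at (-1, -1.5) contributes its full rectangle (area 470.00 mm²); Taking the union: the regions partially overlap — summed areas 482.42 mm² minus the doubly-counted overlap 9.18 mm² gives 473.25 mm² — area = 473.25 mm²; the r=11 cylinder at (9.5, 9) contributes a regular 24-gon of circumradius 11 (area = (24/2)·11.000²·sin(360°/24) = 375.81 mm²); Subtracting the remaining from the first: starting from the result so far (473.25 mm²), the r=11 cylinder at (9.5, 9) partially overlaps it — only the 361.64 mm² overlap (of its 375.81 mm²) is removed, clipping the outline — area = 111.61 mm²; (whole slice rotated 30° about Z — lengths, areas and connectivity unchanged). At z = 6.75: the cylinder does not reach this height (z outside [0, 6.5]); the cube at (-1, -1.5) is present — its section is the full 23.5×20 rectangle (area 470.00 mm²); Merging all regions: only the 23.5×20 cube at (-1, -1.5) is present, so the union is just that shape — area = 470.00 mm²; the r=11 cylinder at (9.5, 9) gives a regular 24-gon of circumradius 11 (constant along its height) (area = (24/2)·11.000²·sin(360°/24) = 375.81 mm²); Taking the first minus the rest: starting from that combined region (470.00 mm²), the r=11 cylinder at (9.5, 9) partially overlaps it — only the 361.64 mm² overlap (of its 375.81 mm²) is removed, clipping the outline — area = 108.36 mm²; (whole slice rotated 30° about Z — lengths, areas and connectivity unchanged). Checking containment: the cross-section at z = 6.75 is a subset of the cross-section at z = 4.75.

entirely on top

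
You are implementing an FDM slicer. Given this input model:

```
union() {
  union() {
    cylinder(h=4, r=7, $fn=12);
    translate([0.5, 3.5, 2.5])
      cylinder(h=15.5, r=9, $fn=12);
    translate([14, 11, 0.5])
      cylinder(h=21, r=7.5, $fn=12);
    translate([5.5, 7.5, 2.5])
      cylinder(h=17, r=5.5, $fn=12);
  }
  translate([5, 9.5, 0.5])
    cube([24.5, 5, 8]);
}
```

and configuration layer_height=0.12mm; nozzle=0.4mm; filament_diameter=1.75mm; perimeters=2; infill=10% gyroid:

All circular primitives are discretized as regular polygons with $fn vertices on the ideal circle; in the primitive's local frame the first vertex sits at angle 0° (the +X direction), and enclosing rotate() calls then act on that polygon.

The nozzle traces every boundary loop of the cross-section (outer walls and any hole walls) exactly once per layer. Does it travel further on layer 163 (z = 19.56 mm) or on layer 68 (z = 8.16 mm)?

layer 68 (z = 8.16 mm)

Layer 163 (z = 19.56): the cylinder is not intersected at this z (z outside [0, 4]); the cylinder at (0.5, 3.5) is not intersected at this z (z outside [2.5, 18]); the r=7.5 cylinder at (14, 11) gives a regular 12-gon of circumradius 7.5 (constant along its height) (perimeter = 2·12·7.500·sin(180°/12) = 46.59 mm); the cylinder at (5.5, 7.5) is absent (z outside [2.5, 19.5]); Merging all regions: only the r=7.5 cylinder at (14, 11) is present, so the union is just that shape — boundary = 46.59 mm; the cube at (5, 9.5) is absent (z outside [0.5, 8.5]); Merging all regions: only that combined region is present, so the union is just that shape — boundary = 46.59 mm. So its perimeter = 46.59 mm. Layer 68 (z = 8.16): the cylinder is absent (z outside [0, 4]); the cylinder at (0.5, 3.5): section is a regular 12-gon, circumradius r=9 (perimeter = 2·12·9.000·sin(180°/12) = 55.90 mm); the cylinder at (14, 11): section is a regular 12-gon, circumradius r=7.5 (perimeter = 2·12·7.500·sin(180°/12) = 46.59 mm); the r=5.5 cylinder at (5.5, 7.5) gives a regular 12-gon of circumradius 5.5 (constant along its height) (perimeter = 2·12·5.500·sin(180°/12) = 34.16 mm); Taking the union: the regions partially overlap (shared area 85.50 mm²), so the edge portions inside another operand are dropped and the merged outline is re-measured after clipping — boundary = 87.45 mm; the 24.5×5 cube at (5, 9.5) contributes its full rectangle (perimeter 59.00 mm); Merging all regions: the regions partially overlap (shared area 76.87 mm²), so the edge portions inside another operand are dropped and the merged outline is re-measured after clipping — boundary = 104.74 mm. So its perimeter = 104.74 mm. Layer 68 is larger (104.74 vs 46.59 mm).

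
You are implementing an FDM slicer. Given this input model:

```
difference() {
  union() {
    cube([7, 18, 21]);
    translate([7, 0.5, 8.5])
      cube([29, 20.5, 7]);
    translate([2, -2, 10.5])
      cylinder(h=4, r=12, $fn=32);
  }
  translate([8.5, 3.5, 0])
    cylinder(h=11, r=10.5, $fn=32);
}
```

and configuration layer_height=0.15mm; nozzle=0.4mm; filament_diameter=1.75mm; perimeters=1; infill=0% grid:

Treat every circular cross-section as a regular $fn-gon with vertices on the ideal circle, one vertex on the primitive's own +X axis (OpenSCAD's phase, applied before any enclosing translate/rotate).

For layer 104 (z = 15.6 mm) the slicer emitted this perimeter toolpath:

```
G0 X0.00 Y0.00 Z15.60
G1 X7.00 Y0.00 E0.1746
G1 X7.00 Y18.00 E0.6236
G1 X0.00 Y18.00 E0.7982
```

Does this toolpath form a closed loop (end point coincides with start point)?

Start point (G0): (0.00, 0.00). End point (last G1): the path does not return to the start — open.

no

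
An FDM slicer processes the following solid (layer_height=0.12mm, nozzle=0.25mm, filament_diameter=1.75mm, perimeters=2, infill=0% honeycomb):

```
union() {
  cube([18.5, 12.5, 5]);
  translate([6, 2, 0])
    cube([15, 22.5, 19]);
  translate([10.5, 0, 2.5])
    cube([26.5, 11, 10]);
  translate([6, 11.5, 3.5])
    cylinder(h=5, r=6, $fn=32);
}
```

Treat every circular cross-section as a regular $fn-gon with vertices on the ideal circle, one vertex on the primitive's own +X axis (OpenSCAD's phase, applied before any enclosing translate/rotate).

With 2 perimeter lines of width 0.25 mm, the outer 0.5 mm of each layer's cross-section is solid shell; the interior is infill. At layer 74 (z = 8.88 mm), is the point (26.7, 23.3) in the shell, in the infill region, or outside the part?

outside

At z = 8.88 mm: the cube is absent (z outside [0, 5]); the cube at (6, 2) (footprint 15×22.5) is included at this height; the 26.5×11 cube at (10.5, 0) contributes its full rectangle; the cylinder at (6, 11.5) does not reach this height (z outside [3.5, 8.5]); Taking the union: the regions partially overlap (shared area 94.50 mm²), so overlapping operands fuse into one piece — 1 connected region. Overall, the cross-section is a single solid region. The nearest boundary edge runs (21.00, 24.50)→(21.00, 11.00); distance from the point to it = 5.70 mm. The point is not inside any of the regions above, so it lies outside the cross-section (5.70 mm from the nearest boundary).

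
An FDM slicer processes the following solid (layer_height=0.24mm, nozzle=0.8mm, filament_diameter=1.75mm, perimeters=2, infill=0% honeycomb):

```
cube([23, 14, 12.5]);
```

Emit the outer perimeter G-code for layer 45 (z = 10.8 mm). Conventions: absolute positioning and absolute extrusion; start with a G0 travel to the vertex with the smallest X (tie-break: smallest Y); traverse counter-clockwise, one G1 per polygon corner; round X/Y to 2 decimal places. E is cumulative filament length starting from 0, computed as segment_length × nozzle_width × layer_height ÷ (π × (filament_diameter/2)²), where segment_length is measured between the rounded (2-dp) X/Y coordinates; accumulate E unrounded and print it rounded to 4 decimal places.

At z = 10.8 mm: the cube is present — its section is the full 23×14 rectangle. The outline is a single polygon with 4 vertices. Extrusion per mm of travel: 0.8 × 0.24 / (π × 0.875²) = 0.079824. Accumulating E over each segment gives final E = 5.9070.

G0 X0.00 Y0.00 Z10.80
G1 X23.00 Y0.00 E1.8360
G1 X23.00 Y14.00 E2.9535
G1 X0.00 Y14.00 E4.7895
G1 X0.00 Y0.00 E5.9070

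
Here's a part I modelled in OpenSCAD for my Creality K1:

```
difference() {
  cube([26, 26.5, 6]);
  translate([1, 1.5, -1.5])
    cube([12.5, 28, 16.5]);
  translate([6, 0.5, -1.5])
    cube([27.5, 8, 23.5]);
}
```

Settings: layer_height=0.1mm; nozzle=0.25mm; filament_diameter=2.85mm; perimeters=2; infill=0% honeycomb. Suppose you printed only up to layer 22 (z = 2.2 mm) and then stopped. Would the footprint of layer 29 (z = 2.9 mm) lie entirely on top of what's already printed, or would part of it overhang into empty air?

entirely on top

Compare the two slices. At z = 2.2: the cube is present — its section is the full 26×26.5 rectangle (area 689.00 mm²); the cube at (1, 1.5) (footprint 12.5×28) is included at this height (area 350.00 mm²); the cube at (6, 0.5) is present — its section is the full 27.5×8 rectangle (area 220.00 mm²); After the difference (first − rest): starting from the 26×26.5 cube (689.00 mm²), the 12.5×28 cube at (1, 1.5) partially overlaps it — only the 312.50 mm² overlap (of its 350.00 mm²) is removed, clipping the outline; the 27.5×8 cube at (6, 0.5) partially overlaps it — only the 107.50 mm² overlap (of its 220.00 mm²) is removed, clipping the outline — area = 269.00 mm². At z = 2.9: the 26×26.5 cube contributes its full rectangle (area 689.00 mm²); the 12.5×28 cube at (1, 1.5) contributes its full rectangle (area 350.00 mm²); the 27.5×8 cube at (6, 0.5) contributes its full rectangle (area 220.00 mm²); Subtracting the remaining from the first: starting from the 26×26.5 cube (689.00 mm²), the 12.5×28 cube at (1, 1.5) partially overlaps it — only the 312.50 mm² overlap (of its 350.00 mm²) is removed, clipping the outline; the 27.5×8 cube at (6, 0.5) partially overlaps it — only the 107.50 mm² overlap (of its 220.00 mm²) is removed, clipping the outline — area = 269.00 mm². Checking containment: the cross-section at z = 2.9 is a subset of the cross-section at z = 2.2.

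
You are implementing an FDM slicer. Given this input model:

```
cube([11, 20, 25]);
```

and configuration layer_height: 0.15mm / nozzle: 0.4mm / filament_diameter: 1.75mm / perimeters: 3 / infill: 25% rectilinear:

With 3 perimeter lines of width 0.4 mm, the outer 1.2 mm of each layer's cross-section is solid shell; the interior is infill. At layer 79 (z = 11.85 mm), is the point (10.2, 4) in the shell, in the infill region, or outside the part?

At z = 11.85 mm: the cube (footprint 11×20) is included at this height. Overall, the cross-section is a single solid region. The nearest boundary edge runs (11.00, 0.00)→(11.00, 20.00); distance from the point to it = 0.80 mm. The point is inside the cross-section, 0.80 mm from the nearest boundary — within the 1.2 mm shell band (3 × 0.4).

shell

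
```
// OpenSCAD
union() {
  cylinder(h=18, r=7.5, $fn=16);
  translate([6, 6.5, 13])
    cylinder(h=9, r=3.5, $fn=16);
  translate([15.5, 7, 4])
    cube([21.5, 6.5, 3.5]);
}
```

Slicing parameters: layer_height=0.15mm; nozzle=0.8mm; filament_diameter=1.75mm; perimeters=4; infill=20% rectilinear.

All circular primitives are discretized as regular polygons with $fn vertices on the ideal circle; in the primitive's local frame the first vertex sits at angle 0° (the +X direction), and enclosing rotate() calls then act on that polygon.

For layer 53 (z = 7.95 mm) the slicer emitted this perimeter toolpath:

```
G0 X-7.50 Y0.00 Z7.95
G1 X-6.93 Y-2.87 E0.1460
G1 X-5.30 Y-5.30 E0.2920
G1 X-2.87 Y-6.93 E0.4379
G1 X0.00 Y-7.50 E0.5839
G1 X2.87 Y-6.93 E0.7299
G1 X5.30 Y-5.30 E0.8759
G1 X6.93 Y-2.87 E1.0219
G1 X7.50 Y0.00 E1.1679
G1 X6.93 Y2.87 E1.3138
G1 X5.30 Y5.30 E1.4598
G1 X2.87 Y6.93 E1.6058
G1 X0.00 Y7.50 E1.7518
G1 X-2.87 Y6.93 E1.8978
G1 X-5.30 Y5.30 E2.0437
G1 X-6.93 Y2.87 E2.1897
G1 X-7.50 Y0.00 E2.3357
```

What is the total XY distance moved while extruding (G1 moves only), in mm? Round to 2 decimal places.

46.82 mm

Sum the Euclidean lengths of each G1 segment: total = 46.82 mm.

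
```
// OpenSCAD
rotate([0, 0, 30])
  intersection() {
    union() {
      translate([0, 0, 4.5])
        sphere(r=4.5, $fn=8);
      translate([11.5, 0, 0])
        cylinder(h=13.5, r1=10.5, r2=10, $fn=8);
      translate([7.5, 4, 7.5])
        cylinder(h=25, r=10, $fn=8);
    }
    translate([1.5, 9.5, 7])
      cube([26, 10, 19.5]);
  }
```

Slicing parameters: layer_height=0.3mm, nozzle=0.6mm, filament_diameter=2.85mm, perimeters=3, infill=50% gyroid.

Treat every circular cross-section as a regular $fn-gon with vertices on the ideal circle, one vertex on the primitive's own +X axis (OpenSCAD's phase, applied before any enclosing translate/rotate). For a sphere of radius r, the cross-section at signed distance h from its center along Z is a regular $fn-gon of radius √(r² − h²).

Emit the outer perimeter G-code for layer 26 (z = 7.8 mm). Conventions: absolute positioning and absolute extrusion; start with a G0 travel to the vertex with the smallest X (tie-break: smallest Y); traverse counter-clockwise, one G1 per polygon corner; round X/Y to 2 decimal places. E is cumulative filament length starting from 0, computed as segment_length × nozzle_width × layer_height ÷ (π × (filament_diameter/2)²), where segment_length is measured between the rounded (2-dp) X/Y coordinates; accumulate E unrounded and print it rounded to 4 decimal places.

G0 X-4.46 Y10.72 Z7.80
G1 X-3.45 Y8.98 E0.0568
G1 X8.43 Y15.84 E0.4438
G1 X7.08 Y16.87 E0.4918
G1 X-0.50 Y15.87 E0.7075
G1 X-4.46 Y10.72 E0.8908

At z = 7.8 mm: the sphere: section is a regular 8-gon, circumradius = √(r²−h²) = √(4.5²−3.3²) = 3.059; the cone at (11.5, 0): at t=0.578 of its height the radius interpolates to r₁+(r₂−r₁)t = 10.211, giving a regular 8-gon of that circumradius; the cylinder at (7.5, 4): section is a regular 8-gon, circumradius r=10; Taking the union: the regions partially overlap (shared area 198.76 mm²), so overlapping operands fuse into one piece — 1 connected region; the 26×10 cube at (1.5, 9.5) contributes its full rectangle; Keeping only the common overlap: the 26×10 cube at (1.5, 9.5) partially overlaps that combined region; clipping to the common part keeps 41.52 mm² — 1 connected region; (rotated 30° about Z; rotation is an isometry so areas/perimeters/island counts are preserved). The outline is a single polygon with 5 vertices. Extrusion per mm of travel: 0.6 × 0.3 / (π × 1.425²) = 0.028216. Accumulating E over each segment gives final E = 0.8908.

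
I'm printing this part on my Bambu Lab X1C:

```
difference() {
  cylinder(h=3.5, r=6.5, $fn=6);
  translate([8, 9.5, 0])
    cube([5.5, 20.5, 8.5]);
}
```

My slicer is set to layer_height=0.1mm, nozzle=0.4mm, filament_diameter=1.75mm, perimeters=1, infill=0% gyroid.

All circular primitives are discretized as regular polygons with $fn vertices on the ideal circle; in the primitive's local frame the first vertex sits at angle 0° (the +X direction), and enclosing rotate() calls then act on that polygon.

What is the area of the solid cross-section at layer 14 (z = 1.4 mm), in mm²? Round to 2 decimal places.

109.77 mm²

At z = 1.4 mm: the cylinder: section is a regular 6-gon, circumradius r=6.5 (area = (6/2)·6.500²·sin(360°/6) = 109.77 mm²); the cube at (8, 9.5) is present — its section is the full 5.5×20.5 rectangle (area 112.75 mm²); After the difference (first − rest): starting from the r=6.5 cylinder (109.77 mm²), the 5.5×20.5 cube at (8, 9.5) misses the remaining region (no effect) — area = 109.77 mm². Overall, the cross-section is a single solid region. Net area = 109.77 mm².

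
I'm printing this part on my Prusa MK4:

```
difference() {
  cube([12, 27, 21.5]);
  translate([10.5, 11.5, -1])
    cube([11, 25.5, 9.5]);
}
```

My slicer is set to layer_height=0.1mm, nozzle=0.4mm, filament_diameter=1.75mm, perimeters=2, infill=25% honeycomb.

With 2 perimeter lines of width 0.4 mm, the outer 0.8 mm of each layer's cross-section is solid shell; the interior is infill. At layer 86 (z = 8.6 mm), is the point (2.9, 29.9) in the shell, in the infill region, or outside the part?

At z = 8.6 mm: the cube (footprint 12×27) is included at this height; the cube at (10.5, 11.5) does not reach this height (z outside [-1, 8.5]); Taking the first minus the rest: none of the subtracted shapes is present at this height, so the 12×27 cube is unchanged — 1 connected region. Overall, the cross-section is a single solid region. The nearest boundary edge runs (12.00, 27.00)→(0.00, 27.00); distance from the point to it = 2.90 mm. The point is not inside any of the regions above, so it lies outside the cross-section (2.90 mm from the nearest boundary).

outside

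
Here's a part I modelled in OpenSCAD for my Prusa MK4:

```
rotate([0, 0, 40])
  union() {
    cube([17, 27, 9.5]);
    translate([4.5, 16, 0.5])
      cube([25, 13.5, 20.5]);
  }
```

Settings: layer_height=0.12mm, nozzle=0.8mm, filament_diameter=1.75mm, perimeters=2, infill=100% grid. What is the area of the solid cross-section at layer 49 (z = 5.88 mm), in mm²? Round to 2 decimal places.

At z = 5.88 mm: the 17×27 cube contributes its full rectangle (area 459.00 mm²); the cube at (4.5, 16) (footprint 25×13.5) is included at this height (area 337.50 mm²); Merging all regions: the regions partially overlap — summed areas 796.50 mm² minus the doubly-counted overlap 137.50 mm² gives 659.00 mm² — area = 659.00 mm²; (rotated 40° about Z; rotation is an isometry so areas/perimeters/island counts are preserved). Overall, the cross-section is a single solid region. Net area = 659.00 mm².

659.00 mm²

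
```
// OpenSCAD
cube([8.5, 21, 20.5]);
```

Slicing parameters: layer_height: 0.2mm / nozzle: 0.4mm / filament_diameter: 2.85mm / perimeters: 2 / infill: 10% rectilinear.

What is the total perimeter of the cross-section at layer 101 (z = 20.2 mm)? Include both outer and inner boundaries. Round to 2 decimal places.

At z = 20.2 mm: the cube is present — its section is the full 8.5×21 rectangle (perimeter 59.00 mm). Overall, the cross-section is a single solid region. Total boundary length (outer) = 59.00 mm.

59.00 mm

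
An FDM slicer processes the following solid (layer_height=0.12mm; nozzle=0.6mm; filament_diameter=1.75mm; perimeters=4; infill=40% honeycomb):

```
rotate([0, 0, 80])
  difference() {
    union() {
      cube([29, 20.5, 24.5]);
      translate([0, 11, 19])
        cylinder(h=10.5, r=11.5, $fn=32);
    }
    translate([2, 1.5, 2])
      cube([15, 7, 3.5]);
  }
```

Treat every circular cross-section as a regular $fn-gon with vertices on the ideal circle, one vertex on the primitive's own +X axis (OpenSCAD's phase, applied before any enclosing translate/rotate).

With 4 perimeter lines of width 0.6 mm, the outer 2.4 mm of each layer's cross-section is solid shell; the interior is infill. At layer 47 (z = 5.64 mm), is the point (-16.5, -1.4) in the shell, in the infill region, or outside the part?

outside

At z = 5.64 mm: the 29×20.5 cube contributes its full rectangle; the cylinder at (0, 11) is absent (z outside [19, 29.5]); Taking the union: only the 29×20.5 cube is present, so the union is just that shape — 1 connected region; the cube at (2, 1.5) is absent (z outside [2, 5.5]); Subtracting the remaining from the first: none of the subtracted shapes is present at this height, so the result so far is unchanged — 1 connected region; (rotated 80° about Z; rotation is an isometry so areas/perimeters/island counts are preserved). Overall, the cross-section is a single solid region. Undo the 80° rotation: the query point maps to (-4.244, 16.006) in the un-rotated model frame. The nearest boundary edge runs (0.00, 20.50)→(0.00, 0.00); distance from the point to it = 4.24 mm. The point is not inside any of the regions above, so it lies outside the cross-section (4.24 mm from the nearest boundary).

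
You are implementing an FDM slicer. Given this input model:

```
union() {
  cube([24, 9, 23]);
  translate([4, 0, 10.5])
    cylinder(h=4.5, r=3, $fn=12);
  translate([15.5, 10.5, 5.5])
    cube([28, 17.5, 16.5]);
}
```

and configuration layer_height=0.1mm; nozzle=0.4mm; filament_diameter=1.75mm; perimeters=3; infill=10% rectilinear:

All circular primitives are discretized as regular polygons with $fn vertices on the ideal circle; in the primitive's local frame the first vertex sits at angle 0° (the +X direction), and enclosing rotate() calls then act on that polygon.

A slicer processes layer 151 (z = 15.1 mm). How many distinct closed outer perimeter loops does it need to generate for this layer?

At z = 15.1 mm: the 24×9 cube contributes its full rectangle; the cylinder at (4, 0) does not reach this height (z outside [10.5, 15]); the 28×17.5 cube at (15.5, 10.5) contributes its full rectangle; Combining (union): the 2 present regions are separate (no shared area or edge), so areas and boundary lengths simply add and each stays a separate island — 2 connected regions. The result has 2 disconnected regions.

2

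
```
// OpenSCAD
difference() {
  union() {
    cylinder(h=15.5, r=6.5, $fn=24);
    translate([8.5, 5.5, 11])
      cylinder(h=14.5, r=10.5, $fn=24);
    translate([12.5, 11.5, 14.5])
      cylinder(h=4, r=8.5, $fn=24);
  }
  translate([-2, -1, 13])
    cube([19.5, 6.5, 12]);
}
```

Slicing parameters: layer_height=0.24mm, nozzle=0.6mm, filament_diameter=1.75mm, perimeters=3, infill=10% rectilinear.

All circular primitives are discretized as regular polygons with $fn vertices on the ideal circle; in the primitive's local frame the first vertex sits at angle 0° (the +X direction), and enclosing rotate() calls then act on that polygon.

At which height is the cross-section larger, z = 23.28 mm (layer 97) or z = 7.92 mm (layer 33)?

Layer 97 (z = 23.28): the cylinder is absent (z outside [0, 15.5]); the r=10.5 cylinder at (8.5, 5.5) contributes a regular 24-gon of circumradius 10.5 (area = (24/2)·10.500²·sin(360°/24) = 342.42 mm²); the cylinder at (12.5, 11.5) is absent (z outside [14.5, 18.5]); Combining (union): only the r=10.5 cylinder at (8.5, 5.5) is present, so the union is just that shape — area = 342.42 mm²; the 19.5×6.5 cube at (-2, -1) contributes its full rectangle (area 126.75 mm²); Taking the first minus the rest: starting from that combined region (342.42 mm²), the 19.5×6.5 cube at (-2, -1) partially overlaps it — only the 121.18 mm² overlap (of its 126.75 mm²) is removed, clipping the outline — area = 221.23 mm². So its area = 221.23 mm². Layer 33 (z = 7.92): the r=6.5 cylinder gives a regular 24-gon of circumradius 6.5 (constant along its height) (area = (24/2)·6.500²·sin(360°/24) = 131.22 mm²); the cylinder at (8.5, 5.5) does not reach this height (z outside [11, 25.5]); the cylinder at (12.5, 11.5) is not intersected at this z (z outside [14.5, 18.5]); Taking the union: only the r=6.5 cylinder is present, so the union is just that shape — area = 131.22 mm²; the cube at (-2, -1) is absent (z outside [13, 25]); After the difference (first − rest): none of the subtracted shapes is present at this height, so the result so far is unchanged — area = 131.22 mm². So its area = 131.22 mm². Layer 97 is larger (221.23 vs 131.22 mm²).

layer 97 (z = 23.28 mm)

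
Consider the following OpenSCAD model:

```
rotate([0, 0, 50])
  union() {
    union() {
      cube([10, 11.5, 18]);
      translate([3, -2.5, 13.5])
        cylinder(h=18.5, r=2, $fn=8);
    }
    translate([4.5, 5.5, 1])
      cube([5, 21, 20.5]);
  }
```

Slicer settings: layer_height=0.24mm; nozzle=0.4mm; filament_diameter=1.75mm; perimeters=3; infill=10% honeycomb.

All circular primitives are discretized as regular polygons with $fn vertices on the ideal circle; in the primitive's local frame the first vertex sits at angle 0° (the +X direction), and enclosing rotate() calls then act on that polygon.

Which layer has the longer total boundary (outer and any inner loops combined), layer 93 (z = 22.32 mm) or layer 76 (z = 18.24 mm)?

layer 76 (z = 18.24 mm)

Layer 93 (z = 22.32): the cube is not intersected at this z (z outside [0, 18]); the r=2 cylinder at (3, -2.5) gives a regular 8-gon of circumradius 2 (constant along its height) (perimeter = 2·8·2.000·sin(180°/8) = 12.25 mm); Merging all regions: only the r=2 cylinder at (3, -2.5) is present, so the union is just that shape — boundary = 12.25 mm; the cube at (4.5, 5.5) is not intersected at this z (z outside [1, 21.5]); Taking the union: only that combined region is present, so the union is just that shape — boundary = 12.25 mm; (whole slice rotated 50° about Z — lengths, areas and connectivity unchanged). So its perimeter = 12.25 mm. Layer 76 (z = 18.24): the cube does not reach this height (z outside [0, 18]); the r=2 cylinder at (3, -2.5) gives a regular 8-gon of circumradius 2 (constant along its height) (perimeter = 2·8·2.000·sin(180°/8) = 12.25 mm); Combining (union): only the r=2 cylinder at (3, -2.5) is present, so the union is just that shape — boundary = 12.25 mm; the cube at (4.5, 5.5) is present — its section is the full 5×21 rectangle (perimeter 52.00 mm); Taking the union: the 2 present regions are separate (no shared area or edge), so areas and boundary lengths simply add and each stays a separate island — boundary = 64.25 mm; (rotated 50° about Z; rotation is an isometry so areas/perimeters/island counts are preserved). So its perimeter = 64.25 mm. Layer 76 is larger (64.25 vs 12.25 mm).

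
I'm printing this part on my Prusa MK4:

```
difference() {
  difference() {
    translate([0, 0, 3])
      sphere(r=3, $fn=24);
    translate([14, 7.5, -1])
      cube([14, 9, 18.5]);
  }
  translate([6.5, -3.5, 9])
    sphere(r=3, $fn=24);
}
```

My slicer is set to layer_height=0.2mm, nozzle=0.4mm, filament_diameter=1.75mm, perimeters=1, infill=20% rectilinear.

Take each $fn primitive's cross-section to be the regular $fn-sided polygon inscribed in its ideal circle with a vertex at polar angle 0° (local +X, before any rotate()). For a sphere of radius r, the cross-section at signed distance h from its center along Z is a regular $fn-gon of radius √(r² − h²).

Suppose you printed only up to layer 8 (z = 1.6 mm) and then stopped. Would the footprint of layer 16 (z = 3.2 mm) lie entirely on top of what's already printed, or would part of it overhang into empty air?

part overhangs

Compare the two slices. At z = 1.6: the r=3 sphere slices to a regular 24-gon of circumradius 2.653 (√(r²−h²) with h=1.4 from center) (area = (24/2)·2.653²·sin(360°/24) = 21.87 mm²); the 14×9 cube at (14, 7.5) contributes its full rectangle (area 126.00 mm²); Subtracting the remaining from the first: starting from the r=3 sphere (21.87 mm²), the 14×9 cube at (14, 7.5) misses the remaining region (no effect) — area = 21.87 mm²; the sphere at (6.5, -3.5) does not reach this height (|z−center|=7.400 > r=3); After the difference (first − rest): none of the subtracted shapes is present at this height, so that combined region is unchanged — area = 21.87 mm². At z = 3.2: the r=3 sphere contributes a regular 24-gon of circumradius √(3²−0.2²) = 2.993 (area = (24/2)·2.993²·sin(360°/24) = 27.83 mm²); the cube at (14, 7.5) (footprint 14×9) is included at this height (area 126.00 mm²); After the difference (first − rest): starting from the r=3 sphere (27.83 mm²), the 14×9 cube at (14, 7.5) misses the remaining region (no effect) — area = 27.83 mm²; the sphere at (6.5, -3.5) is not intersected at this z (|z−center|=5.800 > r=3); Subtracting the remaining from the first: none of the subtracted shapes is present at this height, so that combined region is unchanged — area = 27.83 mm². Checking containment: at z = 3.2 the cross-section extends beyond the z = 1.6 cross-section by about 5.96 mm².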